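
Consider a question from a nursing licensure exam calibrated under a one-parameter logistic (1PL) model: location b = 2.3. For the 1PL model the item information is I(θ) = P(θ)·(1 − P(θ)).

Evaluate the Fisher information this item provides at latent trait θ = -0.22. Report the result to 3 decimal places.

P = 1/(1+e^{2.5200}) = 0.0745
P(1−P) = 0.0745 × 0.9255 = 0.0689
I = P(1−P) = 0.06892

0.069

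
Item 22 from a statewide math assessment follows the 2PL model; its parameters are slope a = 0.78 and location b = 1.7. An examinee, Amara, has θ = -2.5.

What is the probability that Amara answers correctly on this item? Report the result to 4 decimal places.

0.0364

P(θ) = 1 / (1 + exp(−a(θ − b)))
Exponent: 0.78 × (-2.5 − 1.7) = -3.2760
1/(1 + e^{3.2760}) = 0.0364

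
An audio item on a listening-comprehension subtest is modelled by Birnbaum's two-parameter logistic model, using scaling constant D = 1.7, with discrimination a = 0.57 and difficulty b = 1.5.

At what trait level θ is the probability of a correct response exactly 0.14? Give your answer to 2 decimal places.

P(θ) = 1 / (1 + exp(−D·a(θ − b)))
logit = ln(0.1400/0.8600) = -1.8153
θ = b + logit/(1.7·a) = 1.5 + (-1.8153)/0.9690 = -0.3734

-0.37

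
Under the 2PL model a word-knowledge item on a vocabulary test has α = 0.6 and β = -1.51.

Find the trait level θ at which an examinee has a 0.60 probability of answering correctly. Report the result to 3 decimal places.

-0.834

P(θ) = 1 / (1 + exp(−α(θ − β)))
logit = ln(0.6000/0.4000) = 0.4055
θ = β + logit/(α) = -1.51 + 0.4055/0.6000 = -0.8342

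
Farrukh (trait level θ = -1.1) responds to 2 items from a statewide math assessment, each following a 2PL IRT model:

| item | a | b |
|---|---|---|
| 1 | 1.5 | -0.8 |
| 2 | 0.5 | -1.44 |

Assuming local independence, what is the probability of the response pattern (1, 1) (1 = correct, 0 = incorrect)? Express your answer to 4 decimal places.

0.2112

P(θ) = 1 / (1 + exp(−a(θ − b)))
P_1 = 1/(1+e^{0.4500}) = 0.3894
P_2 = 1/(1+e^{-0.1700}) = 0.5424
L = P_1 × P_2 = 0.3894 × 0.5424 = 0.21119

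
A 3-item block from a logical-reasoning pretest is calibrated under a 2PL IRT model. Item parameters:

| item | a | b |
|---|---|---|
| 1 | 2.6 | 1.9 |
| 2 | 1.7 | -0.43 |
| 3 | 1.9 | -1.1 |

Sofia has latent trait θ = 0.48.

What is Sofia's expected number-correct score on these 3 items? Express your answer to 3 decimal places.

1.801

P(θ) = 1 / (1 + exp(−a(θ − b)))
P_1 = 1/(1+e^{3.6920}) = 0.0243
P_2 = 1/(1+e^{-1.5470}) = 0.8245
P_3 = 1/(1+e^{-3.0020}) = 0.9527
E[score] = 0.0243 + 0.8245 + 0.9527 = 1.8015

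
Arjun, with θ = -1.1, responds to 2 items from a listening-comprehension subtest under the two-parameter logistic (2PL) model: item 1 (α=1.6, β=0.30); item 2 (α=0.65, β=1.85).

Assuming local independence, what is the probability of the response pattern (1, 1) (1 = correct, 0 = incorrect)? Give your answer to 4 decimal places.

P(θ) = 1 / (1 + exp(−α(θ − β)))
P_1 = 1/(1+e^{2.2400}) = 0.0962
P_2 = 1/(1+e^{1.9175}) = 0.1281
L = P_1 × P_2 = 0.0962 × 0.1281 = 0.01233

0.0123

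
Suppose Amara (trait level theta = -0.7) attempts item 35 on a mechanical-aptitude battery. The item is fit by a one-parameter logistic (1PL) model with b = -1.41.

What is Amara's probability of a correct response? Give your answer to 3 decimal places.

0.670

P(theta) = 1 / (1 + exp(−(theta − b)))
Exponent: (-0.7 − (-1.41)) = 0.7100
1/(1 + e^{-0.7100}) = 0.6704
P = 0.6704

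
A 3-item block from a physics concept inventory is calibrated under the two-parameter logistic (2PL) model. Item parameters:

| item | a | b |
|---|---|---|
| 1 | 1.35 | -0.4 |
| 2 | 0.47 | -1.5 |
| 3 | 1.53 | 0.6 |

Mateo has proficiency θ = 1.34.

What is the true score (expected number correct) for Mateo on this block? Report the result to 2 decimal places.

2.46

P(θ) = 1 / (1 + exp(−a(θ − b)))
P_1 = 1/(1+e^{-2.3490}) = 0.9129
P_2 = 1/(1+e^{-1.3348}) = 0.7916
P_3 = 1/(1+e^{-1.1322}) = 0.7562
E[score] = 0.9129 + 0.7916 + 0.7562 = 2.4607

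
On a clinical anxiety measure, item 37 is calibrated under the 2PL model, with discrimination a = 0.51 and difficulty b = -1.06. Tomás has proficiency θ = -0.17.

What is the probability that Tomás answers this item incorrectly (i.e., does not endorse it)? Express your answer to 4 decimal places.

P(θ) = 1 / (1 + exp(−a(θ − b)))
Exponent: 0.51 × (-0.17 − (-1.06)) = 0.4539
1/(1 + e^{-0.4539}) = 0.6116
P(incorrect) = 1 − 0.6116 = 0.3884

0.3884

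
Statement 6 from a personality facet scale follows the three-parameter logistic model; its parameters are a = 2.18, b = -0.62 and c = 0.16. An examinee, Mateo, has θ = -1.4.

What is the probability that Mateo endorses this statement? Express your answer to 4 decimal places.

0.2897

P(θ) = c + (1 − c) · 1 / (1 + exp(−a(θ − b)))
Exponent: 2.18 × (-1.4 − (-0.62)) = -1.7004
1/(1 + e^{1.7004}) = 0.1544
P = 0.16 + 0.84 × 0.1544 = 0.2897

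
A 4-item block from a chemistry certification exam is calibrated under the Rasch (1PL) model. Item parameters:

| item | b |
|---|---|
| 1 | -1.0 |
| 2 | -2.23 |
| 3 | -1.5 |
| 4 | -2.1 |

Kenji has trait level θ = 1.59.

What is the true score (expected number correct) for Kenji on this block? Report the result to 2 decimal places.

3.84

P(θ) = 1 / (1 + exp(−(θ − b)))
P_1 = 1/(1+e^{-2.5900}) = 0.9302
P_2 = 1/(1+e^{-3.8200}) = 0.9785
P_3 = 1/(1+e^{-3.0900}) = 0.9565
P_4 = 1/(1+e^{-3.6900}) = 0.9756
E[score] = 0.9302 + 0.9785 + 0.9565 + 0.9756 = 3.8409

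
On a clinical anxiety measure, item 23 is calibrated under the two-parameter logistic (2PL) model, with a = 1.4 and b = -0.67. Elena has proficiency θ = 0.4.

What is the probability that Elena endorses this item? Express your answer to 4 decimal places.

0.8173

P(θ) = 1 / (1 + exp(−a(θ − b)))
Exponent: 1.4 × (0.4 − (-0.67)) = 1.4980
1/(1 + e^{-1.4980}) = 0.8173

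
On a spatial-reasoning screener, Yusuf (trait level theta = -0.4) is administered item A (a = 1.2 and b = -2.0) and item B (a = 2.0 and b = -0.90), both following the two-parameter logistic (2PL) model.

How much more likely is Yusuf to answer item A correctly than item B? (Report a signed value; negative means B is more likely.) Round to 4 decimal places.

P(theta) = 1 / (1 + exp(−a(theta − b)))
P_A = 0.8721
P_B = 0.7311
P_A − P_B = 0.1411

0.1411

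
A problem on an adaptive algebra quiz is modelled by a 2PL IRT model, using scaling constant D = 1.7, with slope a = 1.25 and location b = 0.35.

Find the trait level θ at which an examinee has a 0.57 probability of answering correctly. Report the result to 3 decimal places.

P(θ) = 1 / (1 + exp(−D·a(θ − b)))
logit = ln(0.5700/0.4300) = 0.2819
θ = b + logit/(1.7·a) = 0.35 + 0.2819/2.1250 = 0.4826

0.483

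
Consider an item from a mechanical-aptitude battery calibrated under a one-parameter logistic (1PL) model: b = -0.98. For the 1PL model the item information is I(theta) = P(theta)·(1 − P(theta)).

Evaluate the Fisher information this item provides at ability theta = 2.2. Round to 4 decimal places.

0.0383

P = 1/(1+e^{-3.1800}) = 0.9601
P(1−P) = 0.9601 × 0.0399 = 0.0383
I = P(1−P) = 0.03833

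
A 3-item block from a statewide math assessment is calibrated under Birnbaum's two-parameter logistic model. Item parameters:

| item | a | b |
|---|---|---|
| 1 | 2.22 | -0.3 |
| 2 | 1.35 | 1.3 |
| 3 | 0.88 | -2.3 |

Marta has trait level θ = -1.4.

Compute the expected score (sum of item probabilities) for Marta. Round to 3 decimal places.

0.794

P(θ) = 1 / (1 + exp(−a(θ − b)))
P_1 = 1/(1+e^{2.4420}) = 0.0800
P_2 = 1/(1+e^{3.6450}) = 0.0255
P_3 = 1/(1+e^{-0.7920}) = 0.6883
E[score] = 0.0800 + 0.0255 + 0.6883 = 0.7937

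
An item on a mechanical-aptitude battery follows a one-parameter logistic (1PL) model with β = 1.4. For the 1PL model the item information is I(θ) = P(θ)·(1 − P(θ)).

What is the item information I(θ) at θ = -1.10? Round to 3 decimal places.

P = 1/(1+e^{2.5000}) = 0.0759
P(1−P) = 0.0759 × 0.9241 = 0.0701
I = P(1−P) = 0.07010

0.070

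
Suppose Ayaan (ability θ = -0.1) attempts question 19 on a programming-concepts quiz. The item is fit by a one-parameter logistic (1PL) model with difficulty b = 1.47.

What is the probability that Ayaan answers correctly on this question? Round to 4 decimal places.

0.1722

P(θ) = 1 / (1 + exp(−(θ − b)))
Exponent: (-0.1 − 1.47) = -1.5700
1/(1 + e^{1.5700}) = 0.1722
P = 0.1722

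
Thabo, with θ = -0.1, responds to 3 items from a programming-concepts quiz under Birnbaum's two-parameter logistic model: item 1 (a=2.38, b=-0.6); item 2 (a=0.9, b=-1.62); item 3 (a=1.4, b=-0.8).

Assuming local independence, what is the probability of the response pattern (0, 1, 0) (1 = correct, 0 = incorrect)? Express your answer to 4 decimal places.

P(θ) = 1 / (1 + exp(−a(θ − b)))
P_1 = 1/(1+e^{-1.1900}) = 0.7667
P_2 = 1/(1+e^{-1.3680}) = 0.7971
P_3 = 1/(1+e^{-0.9800}) = 0.7271
L = (1−P_1) × P_2 × (1−P_3) = 0.2333 × 0.7971 × 0.2729 = 0.05074

0.0507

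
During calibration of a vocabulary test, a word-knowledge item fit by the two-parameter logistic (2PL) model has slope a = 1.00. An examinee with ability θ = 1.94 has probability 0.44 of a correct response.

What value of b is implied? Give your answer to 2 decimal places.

P(θ) = 1 / (1 + exp(−a(θ − b)))
logit(0.44) = ln(0.44/0.56) = -0.2412
b = θ − logit/(a) = 1.94 − (-0.2412)/1.0000 = 2.1812

2.18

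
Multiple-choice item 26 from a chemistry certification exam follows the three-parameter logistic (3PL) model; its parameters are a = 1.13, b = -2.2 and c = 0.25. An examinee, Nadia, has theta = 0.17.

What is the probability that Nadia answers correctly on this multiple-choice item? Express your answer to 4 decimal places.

0.9518

P(theta) = c + (1 − c) · 1 / (1 + exp(−a(theta − b)))
Exponent: 1.13 × (0.17 − (-2.2)) = 2.6781
1/(1 + e^{-2.6781}) = 0.9357
P = 0.25 + 0.75 × 0.9357 = 0.9518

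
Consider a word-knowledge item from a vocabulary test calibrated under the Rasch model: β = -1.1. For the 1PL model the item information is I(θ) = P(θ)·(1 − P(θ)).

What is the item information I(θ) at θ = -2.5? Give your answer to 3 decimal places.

P = 1/(1+e^{1.4000}) = 0.1978
P(1−P) = 0.1978 × 0.8022 = 0.1587
I = P(1−P) = 0.15868

0.159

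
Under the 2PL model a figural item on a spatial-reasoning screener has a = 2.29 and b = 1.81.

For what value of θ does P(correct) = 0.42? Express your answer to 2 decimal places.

P(θ) = 1 / (1 + exp(−a(θ − b)))
logit = ln(0.4200/0.5800) = -0.3228
θ = b + logit/(a) = 1.81 + (-0.3228)/2.2900 = 1.6691

1.67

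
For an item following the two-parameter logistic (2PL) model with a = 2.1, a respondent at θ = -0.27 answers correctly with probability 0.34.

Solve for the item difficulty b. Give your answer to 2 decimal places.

P(θ) = 1 / (1 + exp(−a(θ − b)))
logit(0.34) = ln(0.34/0.66) = -0.6633
b = θ − logit/(a) = -0.27 − (-0.6633)/2.1000 = 0.0459

0.05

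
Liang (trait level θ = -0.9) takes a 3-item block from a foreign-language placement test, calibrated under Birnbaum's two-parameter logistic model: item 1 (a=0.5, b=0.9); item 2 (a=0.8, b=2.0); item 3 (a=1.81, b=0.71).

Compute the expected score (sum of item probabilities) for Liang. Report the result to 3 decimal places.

0.430

P(θ) = 1 / (1 + exp(−a(θ − b)))
P_1 = 1/(1+e^{0.9000}) = 0.2891
P_2 = 1/(1+e^{2.3200}) = 0.0895
P_3 = 1/(1+e^{2.9141}) = 0.0515
E[score] = 0.2891 + 0.0895 + 0.0515 = 0.4300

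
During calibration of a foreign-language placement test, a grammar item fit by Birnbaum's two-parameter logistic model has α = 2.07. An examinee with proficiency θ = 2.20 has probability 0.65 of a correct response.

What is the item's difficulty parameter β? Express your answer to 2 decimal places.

1.90

P(θ) = 1 / (1 + exp(−α(θ − β)))
logit(0.65) = ln(0.65/0.35) = 0.6190
β = θ − logit/(α) = 2.20 − 0.6190/2.0700 = 1.9009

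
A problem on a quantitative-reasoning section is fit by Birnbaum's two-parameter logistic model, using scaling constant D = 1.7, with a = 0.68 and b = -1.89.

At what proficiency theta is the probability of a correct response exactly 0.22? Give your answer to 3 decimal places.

P(theta) = 1 / (1 + exp(−D·a(theta − b)))
logit = ln(0.2200/0.7800) = -1.2657
theta = b + logit/(1.7·a) = -1.89 + (-1.2657)/1.1560 = -2.9849

-2.985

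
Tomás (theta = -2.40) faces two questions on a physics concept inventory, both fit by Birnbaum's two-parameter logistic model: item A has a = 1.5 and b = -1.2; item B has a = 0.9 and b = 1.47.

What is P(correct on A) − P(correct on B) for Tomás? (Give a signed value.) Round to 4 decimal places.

P(theta) = 1 / (1 + exp(−a(theta − b)))
P_A = 0.1419
P_B = 0.0298
P_A − P_B = 0.1121

0.1121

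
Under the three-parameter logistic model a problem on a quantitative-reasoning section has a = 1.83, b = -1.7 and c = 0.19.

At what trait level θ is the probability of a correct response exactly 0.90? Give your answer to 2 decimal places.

-0.63

P(θ) = c + (1 − c) · 1 / (1 + exp(−a(θ − b)))
Remove guessing floor: (0.90 − 0.19)/(1 − 0.19) = 0.8765
logit = ln(0.8765/0.1235) = 1.9601
θ = b + logit/(a) = -1.7 + 1.9601/1.8300 = -0.6289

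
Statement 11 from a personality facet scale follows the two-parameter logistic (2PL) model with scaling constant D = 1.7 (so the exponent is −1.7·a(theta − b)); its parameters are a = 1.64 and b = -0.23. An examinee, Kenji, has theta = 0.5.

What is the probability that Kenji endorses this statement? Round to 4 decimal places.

P(theta) = 1 / (1 + exp(−D·a(theta − b)))
Exponent: 1.7 × 1.64 × (0.5 − (-0.23)) = 2.0352
1/(1 + e^{-2.0352}) = 0.8844
P = 0.8844

0.8844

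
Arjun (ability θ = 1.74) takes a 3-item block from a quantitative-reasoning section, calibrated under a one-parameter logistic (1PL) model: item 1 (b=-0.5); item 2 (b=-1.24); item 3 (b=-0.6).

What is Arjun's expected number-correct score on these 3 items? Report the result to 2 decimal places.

P(θ) = 1 / (1 + exp(−(θ − b)))
P_1 = 1/(1+e^{-2.2400}) = 0.9038
P_2 = 1/(1+e^{-2.9800}) = 0.9517
P_3 = 1/(1+e^{-2.3400}) = 0.9121
E[score] = 0.9038 + 0.9517 + 0.9121 = 2.7676

2.77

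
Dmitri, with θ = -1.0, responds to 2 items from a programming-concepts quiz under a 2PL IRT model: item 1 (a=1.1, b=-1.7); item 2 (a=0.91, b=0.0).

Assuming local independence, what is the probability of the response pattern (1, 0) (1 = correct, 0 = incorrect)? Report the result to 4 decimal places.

0.4874

P(θ) = 1 / (1 + exp(−a(θ − b)))
P_1 = 1/(1+e^{-0.7700}) = 0.6835
P_2 = 1/(1+e^{0.9100}) = 0.2870
L = P_1 × (1−P_2) = 0.6835 × 0.7130 = 0.48735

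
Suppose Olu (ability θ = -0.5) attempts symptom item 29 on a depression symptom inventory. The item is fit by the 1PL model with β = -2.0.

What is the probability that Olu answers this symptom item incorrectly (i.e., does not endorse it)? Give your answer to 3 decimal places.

P(θ) = 1 / (1 + exp(−(θ − β)))
Exponent: (-0.5 − (-2.0)) = 1.5000
1/(1 + e^{-1.5000}) = 0.8176
P = 0.8176
P(incorrect) = 1 − 0.8176 = 0.1824

0.182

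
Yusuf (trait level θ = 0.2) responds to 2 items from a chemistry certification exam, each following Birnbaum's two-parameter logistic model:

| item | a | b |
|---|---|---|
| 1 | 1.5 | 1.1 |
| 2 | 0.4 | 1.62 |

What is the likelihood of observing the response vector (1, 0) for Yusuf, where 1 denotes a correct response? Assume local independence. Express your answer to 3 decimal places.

0.131

P(θ) = 1 / (1 + exp(−a(θ − b)))
P_1 = 1/(1+e^{1.3500}) = 0.2059
P_2 = 1/(1+e^{0.5680}) = 0.3617
L = P_1 × (1−P_2) = 0.2059 × 0.6383 = 0.13141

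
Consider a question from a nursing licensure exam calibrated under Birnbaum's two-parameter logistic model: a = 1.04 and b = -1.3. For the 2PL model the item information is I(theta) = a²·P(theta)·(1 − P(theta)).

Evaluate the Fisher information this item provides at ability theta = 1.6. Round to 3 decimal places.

P = 1/(1+e^{-3.0160}) = 0.9533
P(1−P) = 0.9533 × 0.0467 = 0.0445
I = a² × P(1−P) = 1.04² × 0.0445 = 0.04816

0.048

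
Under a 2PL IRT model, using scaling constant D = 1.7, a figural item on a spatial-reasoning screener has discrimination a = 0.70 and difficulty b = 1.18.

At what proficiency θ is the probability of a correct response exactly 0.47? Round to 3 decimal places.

1.079

P(θ) = 1 / (1 + exp(−D·a(θ − b)))
logit = ln(0.4700/0.5300) = -0.1201
θ = b + logit/(1.7·a) = 1.18 + (-0.1201)/1.1900 = 1.0790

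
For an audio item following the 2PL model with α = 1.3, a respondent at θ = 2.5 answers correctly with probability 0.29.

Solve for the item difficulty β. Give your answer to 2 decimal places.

3.19

P(θ) = 1 / (1 + exp(−α(θ − β)))
logit(0.29) = ln(0.29/0.71) = -0.8954
β = θ − logit/(α) = 2.5 − (-0.8954)/1.3000 = 3.1888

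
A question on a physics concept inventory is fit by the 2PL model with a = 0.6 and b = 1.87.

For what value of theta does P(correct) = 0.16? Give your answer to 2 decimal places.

-0.89

P(theta) = 1 / (1 + exp(−a(theta − b)))
logit = ln(0.1600/0.8400) = -1.6582
theta = b + logit/(a) = 1.87 + (-1.6582)/0.6000 = -0.8937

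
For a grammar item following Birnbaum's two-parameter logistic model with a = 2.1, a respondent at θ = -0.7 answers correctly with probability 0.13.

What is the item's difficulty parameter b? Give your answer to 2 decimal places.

0.21

P(θ) = 1 / (1 + exp(−a(θ − b)))
logit(0.13) = ln(0.13/0.87) = -1.9010
b = θ − logit/(a) = -0.7 − (-1.9010)/2.1000 = 0.2052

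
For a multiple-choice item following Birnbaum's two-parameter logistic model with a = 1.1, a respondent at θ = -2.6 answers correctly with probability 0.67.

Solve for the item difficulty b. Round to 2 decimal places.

P(θ) = 1 / (1 + exp(−a(θ − b)))
logit(0.67) = ln(0.67/0.33) = 0.7082
b = θ − logit/(a) = -2.6 − 0.7082/1.1000 = -3.2438

-3.24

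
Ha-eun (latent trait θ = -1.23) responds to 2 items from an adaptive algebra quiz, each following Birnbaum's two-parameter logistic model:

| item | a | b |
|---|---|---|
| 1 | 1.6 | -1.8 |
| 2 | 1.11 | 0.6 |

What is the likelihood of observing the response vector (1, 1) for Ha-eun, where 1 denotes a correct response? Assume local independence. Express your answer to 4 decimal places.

0.0827

P(θ) = 1 / (1 + exp(−a(θ − b)))
P_1 = 1/(1+e^{-0.9120}) = 0.7134
P_2 = 1/(1+e^{2.0313}) = 0.1160
L = P_1 × P_2 = 0.7134 × 0.1160 = 0.08272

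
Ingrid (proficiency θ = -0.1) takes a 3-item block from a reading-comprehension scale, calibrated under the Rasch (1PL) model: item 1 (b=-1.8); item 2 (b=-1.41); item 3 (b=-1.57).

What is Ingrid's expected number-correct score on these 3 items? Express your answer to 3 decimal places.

P(θ) = 1 / (1 + exp(−(θ − b)))
P_1 = 1/(1+e^{-1.7000}) = 0.8455
P_2 = 1/(1+e^{-1.3100}) = 0.7875
P_3 = 1/(1+e^{-1.4700}) = 0.8131
E[score] = 0.8455 + 0.7875 + 0.8131 = 2.4461

2.446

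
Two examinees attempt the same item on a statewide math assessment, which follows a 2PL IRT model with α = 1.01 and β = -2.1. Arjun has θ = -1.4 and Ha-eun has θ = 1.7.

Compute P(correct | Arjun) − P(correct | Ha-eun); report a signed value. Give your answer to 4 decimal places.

-0.3092

P(θ) = 1 / (1 + exp(−α(θ − β)))
P(Arjun) = 0.6697  [exponent 0.7070]
P(Ha-eun) = 0.9789  [exponent 3.8380]
Difference = 0.6697 − 0.9789 = -0.3092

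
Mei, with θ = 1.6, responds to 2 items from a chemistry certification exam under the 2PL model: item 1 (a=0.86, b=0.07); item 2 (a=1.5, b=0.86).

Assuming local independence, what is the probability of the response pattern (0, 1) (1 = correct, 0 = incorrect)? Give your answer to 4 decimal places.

P(θ) = 1 / (1 + exp(−a(θ − b)))
P_1 = 1/(1+e^{-1.3158}) = 0.7885
P_2 = 1/(1+e^{-1.1100}) = 0.7521
L = (1−P_1) × P_2 = 0.2115 × 0.7521 = 0.15909

0.1591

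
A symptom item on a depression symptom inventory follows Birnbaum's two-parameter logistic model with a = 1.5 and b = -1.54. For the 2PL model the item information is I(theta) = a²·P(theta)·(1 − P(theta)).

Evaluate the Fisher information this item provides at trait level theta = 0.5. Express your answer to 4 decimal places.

P = 1/(1+e^{-3.0600}) = 0.9552
P(1−P) = 0.9552 × 0.0448 = 0.0428
I = a² × P(1−P) = 1.5² × 0.0428 = 0.09626

0.0963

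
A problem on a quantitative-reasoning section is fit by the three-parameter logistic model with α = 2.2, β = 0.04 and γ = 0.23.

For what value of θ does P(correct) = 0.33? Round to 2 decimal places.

P(θ) = γ + (1 − γ) · 1 / (1 + exp(−α(θ − β)))
Remove guessing floor: (0.33 − 0.23)/(1 − 0.23) = 0.1299
logit = ln(0.1299/0.8701) = -1.9021
θ = β + logit/(α) = 0.04 + (-1.9021)/2.2000 = -0.8246

-0.82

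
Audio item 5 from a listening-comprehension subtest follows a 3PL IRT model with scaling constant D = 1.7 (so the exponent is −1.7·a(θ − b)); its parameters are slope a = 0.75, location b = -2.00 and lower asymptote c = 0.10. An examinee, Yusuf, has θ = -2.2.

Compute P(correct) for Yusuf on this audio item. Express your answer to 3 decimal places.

0.493

P(θ) = c + (1 − c) · 1 / (1 + exp(−D·a(θ − b)))
Exponent: 1.7 × 0.75 × (-2.2 − (-2.00)) = -0.2550
1/(1 + e^{0.2550}) = 0.4366
P = 0.10 + 0.90 × 0.4366 = 0.4929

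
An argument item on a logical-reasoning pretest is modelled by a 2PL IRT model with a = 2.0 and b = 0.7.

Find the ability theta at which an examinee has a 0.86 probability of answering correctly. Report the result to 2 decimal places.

P(theta) = 1 / (1 + exp(−a(theta − b)))
logit = ln(0.8600/0.1400) = 1.8153
theta = b + logit/(a) = 0.7 + 1.8153/2.0000 = 1.6076

1.61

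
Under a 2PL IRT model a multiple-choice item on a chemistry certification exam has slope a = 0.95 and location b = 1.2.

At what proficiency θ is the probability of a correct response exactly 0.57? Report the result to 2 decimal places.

P(θ) = 1 / (1 + exp(−a(θ − b)))
logit = ln(0.5700/0.4300) = 0.2819
θ = b + logit/(a) = 1.2 + 0.2819/0.9500 = 1.4967

1.50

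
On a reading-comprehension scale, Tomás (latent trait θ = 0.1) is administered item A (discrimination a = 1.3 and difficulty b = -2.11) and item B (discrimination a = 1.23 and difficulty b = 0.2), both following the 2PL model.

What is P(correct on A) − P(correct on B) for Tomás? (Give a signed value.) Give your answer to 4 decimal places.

0.4772

P(θ) = 1 / (1 + exp(−a(θ − b)))
P_A = 0.9465
P_B = 0.4693
P_A − P_B = 0.4772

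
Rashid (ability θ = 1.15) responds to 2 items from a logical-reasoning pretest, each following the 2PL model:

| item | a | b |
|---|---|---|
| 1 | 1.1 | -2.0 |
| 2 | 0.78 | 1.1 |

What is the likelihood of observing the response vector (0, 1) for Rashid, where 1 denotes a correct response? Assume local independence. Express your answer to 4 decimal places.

0.0155

P(θ) = 1 / (1 + exp(−a(θ − b)))
P_1 = 1/(1+e^{-3.4650}) = 0.9697
P_2 = 1/(1+e^{-0.0390}) = 0.5097
L = (1−P_1) × P_2 = 0.0303 × 0.5097 = 0.01546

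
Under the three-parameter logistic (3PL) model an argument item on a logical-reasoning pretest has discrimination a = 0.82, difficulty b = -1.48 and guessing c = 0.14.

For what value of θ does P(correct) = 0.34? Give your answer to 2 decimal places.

-2.94

P(θ) = c + (1 − c) · 1 / (1 + exp(−a(θ − b)))
Remove guessing floor: (0.34 − 0.14)/(1 − 0.14) = 0.2326
logit = ln(0.2326/0.7674) = -1.1939
θ = b + logit/(a) = -1.48 + (-1.1939)/0.8200 = -2.9360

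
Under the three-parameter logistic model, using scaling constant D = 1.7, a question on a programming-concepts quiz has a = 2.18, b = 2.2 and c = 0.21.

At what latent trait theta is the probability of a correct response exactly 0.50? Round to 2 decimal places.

P(theta) = c + (1 − c) · 1 / (1 + exp(−D·a(theta − b)))
Remove guessing floor: (0.50 − 0.21)/(1 − 0.21) = 0.3671
logit = ln(0.3671/0.6329) = -0.5447
theta = b + logit/(1.7·a) = 2.2 + (-0.5447)/3.7060 = 2.0530

2.05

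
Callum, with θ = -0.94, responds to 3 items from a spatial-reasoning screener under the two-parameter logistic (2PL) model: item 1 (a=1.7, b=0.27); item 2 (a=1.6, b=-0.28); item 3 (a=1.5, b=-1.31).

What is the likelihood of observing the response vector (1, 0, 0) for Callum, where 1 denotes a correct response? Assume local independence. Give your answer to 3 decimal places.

0.031

P(θ) = 1 / (1 + exp(−a(θ − b)))
P_1 = 1/(1+e^{2.0570}) = 0.1133
P_2 = 1/(1+e^{1.0560}) = 0.2581
P_3 = 1/(1+e^{-0.5550}) = 0.6353
L = P_1 × (1−P_2) × (1−P_3) = 0.1133 × 0.7419 × 0.3647 = 0.03067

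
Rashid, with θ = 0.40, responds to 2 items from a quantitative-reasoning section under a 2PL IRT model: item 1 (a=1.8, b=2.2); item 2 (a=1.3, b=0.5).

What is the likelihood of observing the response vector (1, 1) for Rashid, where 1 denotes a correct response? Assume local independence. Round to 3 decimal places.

0.018

P(θ) = 1 / (1 + exp(−a(θ − b)))
P_1 = 1/(1+e^{3.2400}) = 0.0377
P_2 = 1/(1+e^{0.1300}) = 0.4675
L = P_1 × P_2 = 0.0377 × 0.4675 = 0.01762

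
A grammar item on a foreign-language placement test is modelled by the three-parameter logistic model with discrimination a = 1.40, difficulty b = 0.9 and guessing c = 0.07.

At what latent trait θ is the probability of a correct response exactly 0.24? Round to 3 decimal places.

-0.170

P(θ) = c + (1 − c) · 1 / (1 + exp(−a(θ − b)))
Remove guessing floor: (0.24 − 0.07)/(1 − 0.07) = 0.1828
logit = ln(0.1828/0.8172) = -1.4975
θ = b + logit/(a) = 0.9 + (-1.4975)/1.4000 = -0.1697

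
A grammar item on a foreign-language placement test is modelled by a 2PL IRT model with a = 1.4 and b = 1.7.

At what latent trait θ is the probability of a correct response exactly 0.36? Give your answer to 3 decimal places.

P(θ) = 1 / (1 + exp(−a(θ − b)))
logit = ln(0.3600/0.6400) = -0.5754
θ = b + logit/(a) = 1.7 + (-0.5754)/1.4000 = 1.2890

1.289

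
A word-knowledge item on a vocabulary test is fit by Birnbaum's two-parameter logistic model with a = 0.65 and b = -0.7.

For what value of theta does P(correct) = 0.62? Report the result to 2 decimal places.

0.05

P(theta) = 1 / (1 + exp(−a(theta − b)))
logit = ln(0.6200/0.3800) = 0.4895
theta = b + logit/(a) = -0.7 + 0.4895/0.6500 = 0.0532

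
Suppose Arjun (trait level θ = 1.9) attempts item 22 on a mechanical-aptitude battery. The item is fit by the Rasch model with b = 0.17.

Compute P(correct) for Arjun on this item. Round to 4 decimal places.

0.8494

P(θ) = 1 / (1 + exp(−(θ − b)))
Exponent: (1.9 − 0.17) = 1.7300
1/(1 + e^{-1.7300}) = 0.8494
P = 0.8494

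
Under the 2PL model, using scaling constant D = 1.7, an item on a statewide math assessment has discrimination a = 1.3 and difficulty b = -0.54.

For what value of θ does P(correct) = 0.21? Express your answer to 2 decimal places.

-1.14

P(θ) = 1 / (1 + exp(−D·a(θ − b)))
logit = ln(0.2100/0.7900) = -1.3249
θ = b + logit/(1.7·a) = -0.54 + (-1.3249)/2.2100 = -1.1395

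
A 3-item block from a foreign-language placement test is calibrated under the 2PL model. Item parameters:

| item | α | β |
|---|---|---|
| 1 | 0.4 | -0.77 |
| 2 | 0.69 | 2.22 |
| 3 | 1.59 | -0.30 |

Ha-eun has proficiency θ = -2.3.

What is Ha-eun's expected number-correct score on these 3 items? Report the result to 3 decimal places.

0.434

P(θ) = 1 / (1 + exp(−α(θ − β)))
P_1 = 1/(1+e^{0.6120}) = 0.3516
P_2 = 1/(1+e^{3.1188}) = 0.0423
P_3 = 1/(1+e^{3.1800}) = 0.0399
E[score] = 0.3516 + 0.0423 + 0.0399 = 0.4339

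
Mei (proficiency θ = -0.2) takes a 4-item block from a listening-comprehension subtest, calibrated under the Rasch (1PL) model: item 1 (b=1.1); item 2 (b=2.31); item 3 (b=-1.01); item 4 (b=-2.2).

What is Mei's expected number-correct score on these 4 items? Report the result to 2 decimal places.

1.86

P(θ) = 1 / (1 + exp(−(θ − b)))
P_1 = 1/(1+e^{1.3000}) = 0.2142
P_2 = 1/(1+e^{2.5100}) = 0.0752
P_3 = 1/(1+e^{-0.8100}) = 0.6921
P_4 = 1/(1+e^{-2.0000}) = 0.8808
E[score] = 0.2142 + 0.0752 + 0.6921 + 0.8808 = 1.8622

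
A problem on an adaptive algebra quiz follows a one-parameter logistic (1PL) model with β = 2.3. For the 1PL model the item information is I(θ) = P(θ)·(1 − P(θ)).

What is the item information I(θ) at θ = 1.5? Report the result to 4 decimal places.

0.2139

P = 1/(1+e^{0.8000}) = 0.3100
P(1−P) = 0.3100 × 0.6900 = 0.2139
I = P(1−P) = 0.21391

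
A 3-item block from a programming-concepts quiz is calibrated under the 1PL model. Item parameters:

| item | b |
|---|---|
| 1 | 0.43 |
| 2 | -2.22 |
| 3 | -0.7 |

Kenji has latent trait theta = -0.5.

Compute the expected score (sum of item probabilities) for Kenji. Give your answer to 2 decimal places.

P(theta) = 1 / (1 + exp(−(theta − b)))
P_1 = 1/(1+e^{0.9300}) = 0.2829
P_2 = 1/(1+e^{-1.7200}) = 0.8481
P_3 = 1/(1+e^{-0.2000}) = 0.5498
E[score] = 0.2829 + 0.8481 + 0.5498 = 1.6809

1.68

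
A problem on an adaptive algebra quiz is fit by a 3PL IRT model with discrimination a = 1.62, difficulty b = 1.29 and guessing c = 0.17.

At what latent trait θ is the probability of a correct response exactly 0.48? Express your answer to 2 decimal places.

P(θ) = c + (1 − c) · 1 / (1 + exp(−a(θ − b)))
Remove guessing floor: (0.48 − 0.17)/(1 − 0.17) = 0.3735
logit = ln(0.3735/0.6265) = -0.5173
θ = b + logit/(a) = 1.29 + (-0.5173)/1.6200 = 0.9707

0.97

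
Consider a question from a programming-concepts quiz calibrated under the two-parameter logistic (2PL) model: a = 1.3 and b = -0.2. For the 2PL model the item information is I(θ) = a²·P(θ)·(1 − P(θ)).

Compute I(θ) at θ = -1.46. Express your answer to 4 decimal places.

P = 1/(1+e^{1.6380}) = 0.1627
P(1−P) = 0.1627 × 0.8373 = 0.1363
I = a² × P(1−P) = 1.3² × 0.1363 = 0.23027

0.2303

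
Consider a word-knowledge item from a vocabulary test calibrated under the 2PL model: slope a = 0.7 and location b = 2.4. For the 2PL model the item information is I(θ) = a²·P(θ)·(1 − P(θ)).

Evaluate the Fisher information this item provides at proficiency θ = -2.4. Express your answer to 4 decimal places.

0.0159

P = 1/(1+e^{3.3600}) = 0.0336
P(1−P) = 0.0336 × 0.9664 = 0.0324
I = a² × P(1−P) = 0.7² × 0.0324 = 0.01590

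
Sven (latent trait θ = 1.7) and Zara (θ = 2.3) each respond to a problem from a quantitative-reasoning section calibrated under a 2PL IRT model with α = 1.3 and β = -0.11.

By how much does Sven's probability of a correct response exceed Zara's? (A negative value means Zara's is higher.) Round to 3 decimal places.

-0.045

P(θ) = 1 / (1 + exp(−α(θ − β)))
P(Sven) = 0.9132  [exponent 2.3530]
P(Zara) = 0.9582  [exponent 3.1330]
Difference = 0.9132 − 0.9582 = -0.0451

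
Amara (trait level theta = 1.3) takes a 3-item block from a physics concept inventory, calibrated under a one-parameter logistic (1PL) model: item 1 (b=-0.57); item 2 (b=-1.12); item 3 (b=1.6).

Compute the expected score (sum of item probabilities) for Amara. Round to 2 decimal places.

P(theta) = 1 / (1 + exp(−(theta − b)))
P_1 = 1/(1+e^{-1.8700}) = 0.8665
P_2 = 1/(1+e^{-2.4200}) = 0.9183
P_3 = 1/(1+e^{0.3000}) = 0.4256
E[score] = 0.8665 + 0.9183 + 0.4256 = 2.2104

2.21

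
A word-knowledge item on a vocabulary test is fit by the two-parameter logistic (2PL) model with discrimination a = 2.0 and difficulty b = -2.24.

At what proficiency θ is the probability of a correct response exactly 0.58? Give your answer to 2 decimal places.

P(θ) = 1 / (1 + exp(−a(θ − b)))
logit = ln(0.5800/0.4200) = 0.3228
θ = b + logit/(a) = -2.24 + 0.3228/2.0000 = -2.0786

-2.08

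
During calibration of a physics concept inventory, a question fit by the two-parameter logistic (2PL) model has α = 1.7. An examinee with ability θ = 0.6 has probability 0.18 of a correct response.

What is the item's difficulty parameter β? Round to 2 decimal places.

1.49

P(θ) = 1 / (1 + exp(−α(θ − β)))
logit(0.18) = ln(0.18/0.82) = -1.5163
β = θ − logit/(α) = 0.6 − (-1.5163)/1.7000 = 1.4920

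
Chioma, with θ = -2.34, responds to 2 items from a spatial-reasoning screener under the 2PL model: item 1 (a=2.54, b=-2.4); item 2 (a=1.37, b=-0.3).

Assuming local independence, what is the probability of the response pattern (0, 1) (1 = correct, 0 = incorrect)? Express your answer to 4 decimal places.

0.0266

P(θ) = 1 / (1 + exp(−a(θ − b)))
P_1 = 1/(1+e^{-0.1524}) = 0.5380
P_2 = 1/(1+e^{2.7948}) = 0.0576
L = (1−P_1) × P_2 = 0.4620 × 0.0576 = 0.02661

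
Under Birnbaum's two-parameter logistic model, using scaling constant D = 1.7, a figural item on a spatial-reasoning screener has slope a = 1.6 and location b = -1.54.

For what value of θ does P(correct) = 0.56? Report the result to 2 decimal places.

P(θ) = 1 / (1 + exp(−D·a(θ − b)))
logit = ln(0.5600/0.4400) = 0.2412
θ = b + logit/(1.7·a) = -1.54 + 0.2412/2.7200 = -1.4513

-1.45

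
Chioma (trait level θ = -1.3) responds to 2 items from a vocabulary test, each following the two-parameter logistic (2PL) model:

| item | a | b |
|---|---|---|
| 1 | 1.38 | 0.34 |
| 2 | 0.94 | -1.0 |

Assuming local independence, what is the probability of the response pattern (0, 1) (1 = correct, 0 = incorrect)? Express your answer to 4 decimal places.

0.3895

P(θ) = 1 / (1 + exp(−a(θ − b)))
P_1 = 1/(1+e^{2.2632}) = 0.0942
P_2 = 1/(1+e^{0.2820}) = 0.4300
L = (1−P_1) × P_2 = 0.9058 × 0.4300 = 0.38945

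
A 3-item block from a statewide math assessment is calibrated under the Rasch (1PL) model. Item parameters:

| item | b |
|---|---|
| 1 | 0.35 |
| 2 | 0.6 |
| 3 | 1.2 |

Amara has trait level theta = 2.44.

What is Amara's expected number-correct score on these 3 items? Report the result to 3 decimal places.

2.528

P(theta) = 1 / (1 + exp(−(theta − b)))
P_1 = 1/(1+e^{-2.0900}) = 0.8899
P_2 = 1/(1+e^{-1.8400}) = 0.8629
P_3 = 1/(1+e^{-1.2400}) = 0.7756
E[score] = 0.8899 + 0.8629 + 0.7756 = 2.5284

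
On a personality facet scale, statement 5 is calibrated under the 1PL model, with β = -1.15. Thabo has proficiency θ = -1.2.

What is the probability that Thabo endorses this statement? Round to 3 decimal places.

0.488

P(θ) = 1 / (1 + exp(−(θ − β)))
Exponent: (-1.2 − (-1.15)) = -0.0500
1/(1 + e^{0.0500}) = 0.4875
P = 0.4875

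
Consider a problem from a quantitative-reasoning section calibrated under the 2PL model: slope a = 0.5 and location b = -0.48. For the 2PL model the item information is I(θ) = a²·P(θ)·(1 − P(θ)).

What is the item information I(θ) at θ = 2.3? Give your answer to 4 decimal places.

P = 1/(1+e^{-1.3900}) = 0.8006
P(1−P) = 0.8006 × 0.1994 = 0.1596
I = a² × P(1−P) = 0.5² × 0.1596 = 0.03991

0.0399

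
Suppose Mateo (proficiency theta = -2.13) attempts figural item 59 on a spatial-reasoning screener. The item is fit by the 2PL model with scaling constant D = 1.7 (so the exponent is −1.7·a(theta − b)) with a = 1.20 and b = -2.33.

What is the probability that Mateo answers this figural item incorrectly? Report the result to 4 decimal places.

0.3994

P(theta) = 1 / (1 + exp(−D·a(theta − b)))
Exponent: 1.7 × 1.20 × (-2.13 − (-2.33)) = 0.4080
1/(1 + e^{-0.4080}) = 0.6006
P = 0.6006
P(incorrect) = 1 − 0.6006 = 0.3994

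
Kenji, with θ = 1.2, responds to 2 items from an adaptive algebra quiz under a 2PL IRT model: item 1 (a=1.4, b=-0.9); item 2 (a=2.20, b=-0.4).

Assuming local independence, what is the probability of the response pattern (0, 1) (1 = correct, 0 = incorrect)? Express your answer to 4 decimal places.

0.0488

P(θ) = 1 / (1 + exp(−a(θ − b)))
P_1 = 1/(1+e^{-2.9400}) = 0.9498
P_2 = 1/(1+e^{-3.5200}) = 0.9713
L = (1−P_1) × P_2 = 0.0502 × 0.9713 = 0.04877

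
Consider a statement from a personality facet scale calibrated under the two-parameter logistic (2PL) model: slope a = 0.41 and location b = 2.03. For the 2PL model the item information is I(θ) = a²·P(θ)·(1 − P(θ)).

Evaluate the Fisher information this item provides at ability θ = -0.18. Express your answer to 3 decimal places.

0.034

P = 1/(1+e^{0.9061}) = 0.2878
P(1−P) = 0.2878 × 0.7122 = 0.2050
I = a² × P(1−P) = 0.41² × 0.2050 = 0.03446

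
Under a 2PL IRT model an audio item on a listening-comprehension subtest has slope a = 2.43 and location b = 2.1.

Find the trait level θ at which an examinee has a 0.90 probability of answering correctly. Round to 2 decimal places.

3.00

P(θ) = 1 / (1 + exp(−a(θ − b)))
logit = ln(0.9000/0.1000) = 2.1972
θ = b + logit/(a) = 2.1 + 2.1972/2.4300 = 3.0042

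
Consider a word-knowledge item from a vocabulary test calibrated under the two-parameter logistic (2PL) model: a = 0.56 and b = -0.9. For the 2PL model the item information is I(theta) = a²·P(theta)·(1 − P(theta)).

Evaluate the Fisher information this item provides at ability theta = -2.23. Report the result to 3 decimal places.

P = 1/(1+e^{0.7448}) = 0.3220
P(1−P) = 0.3220 × 0.6780 = 0.2183
I = a² × P(1−P) = 0.56² × 0.2183 = 0.06846

0.068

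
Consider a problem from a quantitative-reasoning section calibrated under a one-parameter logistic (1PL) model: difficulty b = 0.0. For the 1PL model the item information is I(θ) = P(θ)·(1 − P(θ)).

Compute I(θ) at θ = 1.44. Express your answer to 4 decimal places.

P = 1/(1+e^{-1.4400}) = 0.8085
P(1−P) = 0.8085 × 0.1915 = 0.1549
I = P(1−P) = 0.15486

0.1549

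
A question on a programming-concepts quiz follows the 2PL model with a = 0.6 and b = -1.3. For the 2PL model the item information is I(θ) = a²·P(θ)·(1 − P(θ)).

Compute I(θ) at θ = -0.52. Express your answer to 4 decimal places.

P = 1/(1+e^{-0.4680}) = 0.6149
P(1−P) = 0.6149 × 0.3851 = 0.2368
I = a² × P(1−P) = 0.6² × 0.2368 = 0.08525

0.0852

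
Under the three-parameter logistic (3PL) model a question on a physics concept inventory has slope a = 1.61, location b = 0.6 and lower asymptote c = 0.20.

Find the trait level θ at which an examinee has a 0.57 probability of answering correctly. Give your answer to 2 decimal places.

P(θ) = c + (1 − c) · 1 / (1 + exp(−a(θ − b)))
Remove guessing floor: (0.57 − 0.20)/(1 − 0.20) = 0.4625
logit = ln(0.4625/0.5375) = -0.1503
θ = b + logit/(a) = 0.6 + (-0.1503)/1.6100 = 0.5067

0.51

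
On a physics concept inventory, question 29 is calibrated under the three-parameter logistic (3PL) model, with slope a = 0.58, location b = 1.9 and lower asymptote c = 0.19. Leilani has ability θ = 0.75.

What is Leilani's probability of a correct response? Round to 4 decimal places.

0.4647

P(θ) = c + (1 − c) · 1 / (1 + exp(−a(θ − b)))
Exponent: 0.58 × (0.75 − 1.9) = -0.6670
1/(1 + e^{0.6670}) = 0.3392
P = 0.19 + 0.81 × 0.3392 = 0.4647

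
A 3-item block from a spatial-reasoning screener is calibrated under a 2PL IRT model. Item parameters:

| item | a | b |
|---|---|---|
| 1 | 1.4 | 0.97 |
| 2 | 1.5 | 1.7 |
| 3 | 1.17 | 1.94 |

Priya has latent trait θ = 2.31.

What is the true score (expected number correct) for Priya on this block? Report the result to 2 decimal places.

2.19

P(θ) = 1 / (1 + exp(−a(θ − b)))
P_1 = 1/(1+e^{-1.8760}) = 0.8672
P_2 = 1/(1+e^{-0.9150}) = 0.7140
P_3 = 1/(1+e^{-0.4329}) = 0.6066
E[score] = 0.8672 + 0.7140 + 0.6066 = 2.1877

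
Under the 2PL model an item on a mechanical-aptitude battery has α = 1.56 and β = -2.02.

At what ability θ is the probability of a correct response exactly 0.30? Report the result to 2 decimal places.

-2.56

P(θ) = 1 / (1 + exp(−α(θ − β)))
logit = ln(0.3000/0.7000) = -0.8473
θ = β + logit/(α) = -2.02 + (-0.8473)/1.5600 = -2.5631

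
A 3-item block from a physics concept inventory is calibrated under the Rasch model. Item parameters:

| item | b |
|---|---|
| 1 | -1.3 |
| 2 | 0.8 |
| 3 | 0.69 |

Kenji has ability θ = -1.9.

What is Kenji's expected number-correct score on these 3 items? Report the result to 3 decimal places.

P(θ) = 1 / (1 + exp(−(θ − b)))
P_1 = 1/(1+e^{0.6000}) = 0.3543
P_2 = 1/(1+e^{2.7000}) = 0.0630
P_3 = 1/(1+e^{2.5900}) = 0.0698
E[score] = 0.3543 + 0.0630 + 0.0698 = 0.4871

0.487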